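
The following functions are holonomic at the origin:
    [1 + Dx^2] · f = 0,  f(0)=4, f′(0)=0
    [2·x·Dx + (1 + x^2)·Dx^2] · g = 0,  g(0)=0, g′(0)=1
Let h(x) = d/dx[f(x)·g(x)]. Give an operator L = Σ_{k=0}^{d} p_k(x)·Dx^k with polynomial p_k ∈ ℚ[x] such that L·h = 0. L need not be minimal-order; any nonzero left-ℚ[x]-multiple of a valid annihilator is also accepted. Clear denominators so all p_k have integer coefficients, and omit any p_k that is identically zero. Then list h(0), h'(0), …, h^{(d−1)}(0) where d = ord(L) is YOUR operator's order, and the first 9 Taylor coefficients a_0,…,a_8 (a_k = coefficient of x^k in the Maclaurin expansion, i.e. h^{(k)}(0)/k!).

f: a_k = 4, 0, -2, 0, 1/6, 0, -1/180, 0, 1/10080, …
g: a_k = 0, 1, 0, -1/3, 0, 1/5, 0, -1/7, 0, …
f·g: L₀ = L_f ⊗_s L_g, ord ≤ 2·2.
h₀' ⇒ L via d/dx closure of L₀.
L = (110 + 294·x^2 + 461·x^4 + 96·x^6 + 12·x^8 + 2·x^10 + x^12) + (68·x + 284·x^3 + 280·x^5 + 80·x^7 + 20·x^9 + 4·x^11)·Dx + (120 + 340·x^2 + 534·x^4 + 148·x^6 + 32·x^8 + 8·x^10 + 2·x^12)·Dx^2 + (68·x + 284·x^3 + 280·x^5 + 80·x^7 + 20·x^9 + 4·x^11)·Dx^3 + (10 + 46·x^2 + 73·x^4 + 52·x^6 + 20·x^8 + 6·x^10 + x^12)·Dx^4  (order 4).
h: a_k = 4, 0, -10, 0, 49/6, 0, -1301/180, 0, 23147/3360, …
ICs: h(0) = 4, h′(0) = 0, h′′(0) = -20, h′′′(0) = 0.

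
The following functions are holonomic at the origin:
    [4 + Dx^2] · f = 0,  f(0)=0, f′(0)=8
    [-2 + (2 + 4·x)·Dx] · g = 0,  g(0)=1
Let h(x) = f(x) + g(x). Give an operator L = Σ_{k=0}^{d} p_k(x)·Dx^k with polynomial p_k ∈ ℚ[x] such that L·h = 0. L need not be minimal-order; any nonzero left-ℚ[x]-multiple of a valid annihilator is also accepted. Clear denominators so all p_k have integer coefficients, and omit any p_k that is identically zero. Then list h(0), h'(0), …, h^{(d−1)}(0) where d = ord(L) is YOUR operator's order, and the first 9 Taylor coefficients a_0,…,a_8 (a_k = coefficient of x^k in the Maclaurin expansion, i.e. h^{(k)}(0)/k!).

f: a_k = 0, 8, 0, -16/3, 0, 16/15, 0, -32/315, 0, …
g: a_k = 1, 1, -1/2, 1/2, -5/8, 7/8, -21/16, 33/16, -429/128, …
Sum ⇒ L₀ = lclm(L_f,L_g) in ℚ(x)⟨Dx⟩.
L = (-28 - 64·x - 64·x^2) + (12 + 88·x + 192·x^2 + 128·x^3)·Dx + (-7 - 16·x - 16·x^2)·Dx^2 + (3 + 22·x + 48·x^2 + 32·x^3)·Dx^3  (order 3).
h: a_k = 1, 9, -1/2, -29/6, -5/8, 233/120, -21/16, 9883/5040, -429/128, …
ICs: h(0) = 1, h′(0) = 9, h′′(0) = -1.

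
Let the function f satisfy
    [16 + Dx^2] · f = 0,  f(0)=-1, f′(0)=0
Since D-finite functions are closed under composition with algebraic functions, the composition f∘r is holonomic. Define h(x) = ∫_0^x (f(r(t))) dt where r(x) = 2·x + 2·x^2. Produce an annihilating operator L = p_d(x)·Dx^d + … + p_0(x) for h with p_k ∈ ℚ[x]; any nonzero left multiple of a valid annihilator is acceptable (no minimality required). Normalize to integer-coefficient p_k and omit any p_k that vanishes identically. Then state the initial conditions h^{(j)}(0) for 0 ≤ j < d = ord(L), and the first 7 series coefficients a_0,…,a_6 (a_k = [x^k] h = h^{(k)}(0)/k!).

L = (64 + 384·x + 768·x^2 + 512·x^3)·Dx - 2·Dx^2 + (1 + 2·x)·Dx^3  (order 3).
h: a_k = 0, -1, 0, 32/3, 16, -416/15, -1024/9, …
ICs: h(0) = 0, h′(0) = -1, h′′(0) = 0.

f: a_k = -1, 0, 8, 0, -32/3, 0, 256/45, …
Substitute x→r, Dx→(1/r')Dx; clear ⇒ L₀.
h=∫₀ˣh₀: take L = L₀·Dx.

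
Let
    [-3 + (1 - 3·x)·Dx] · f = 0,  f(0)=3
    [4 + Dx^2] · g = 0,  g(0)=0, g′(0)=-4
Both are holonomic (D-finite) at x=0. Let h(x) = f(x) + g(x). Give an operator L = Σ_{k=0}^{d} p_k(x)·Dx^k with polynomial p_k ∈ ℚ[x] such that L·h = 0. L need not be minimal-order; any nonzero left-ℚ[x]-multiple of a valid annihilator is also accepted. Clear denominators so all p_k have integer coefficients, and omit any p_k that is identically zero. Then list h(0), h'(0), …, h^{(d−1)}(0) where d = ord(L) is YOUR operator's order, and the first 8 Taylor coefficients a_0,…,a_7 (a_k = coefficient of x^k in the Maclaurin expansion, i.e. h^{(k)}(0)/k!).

f: a_k = 3, 9, 27, 81, 243, 729, 2187, 6561, …
g: a_k = 0, -4, 0, 8/3, 0, -8/15, 0, 16/315, …
Weyl lclm of L_f,L_g ⇒ L₀ (ord ≤ 3).
L = (348 - 144·x + 216·x^2) + (-44 + 180·x - 216·x^2 + 216·x^3)·Dx + (87 - 36·x + 54·x^2)·Dx^2 + (-11 + 45·x - 54·x^2 + 54·x^3)·Dx^3  (order 3).
h: a_k = 3, 5, 27, 251/3, 243, 10927/15, 2187, 2066731/315, …
ICs: h(0) = 3, h′(0) = 5, h′′(0) = 54.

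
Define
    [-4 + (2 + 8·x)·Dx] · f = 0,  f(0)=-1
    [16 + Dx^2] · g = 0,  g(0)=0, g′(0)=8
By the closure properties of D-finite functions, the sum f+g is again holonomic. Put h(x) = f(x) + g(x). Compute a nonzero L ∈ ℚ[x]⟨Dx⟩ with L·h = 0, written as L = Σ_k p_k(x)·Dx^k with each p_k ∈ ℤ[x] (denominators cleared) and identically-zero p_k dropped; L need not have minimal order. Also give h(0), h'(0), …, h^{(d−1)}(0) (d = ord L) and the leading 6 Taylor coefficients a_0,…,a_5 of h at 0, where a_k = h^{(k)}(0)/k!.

f: a_k = -1, -2, 2, -4, 10, -28, …
g: a_k = 0, 8, 0, -64/3, 0, 256/15, …
Weyl lclm of L_f,L_g ⇒ L₀ (ord ≤ 3).
L = (-224 - 1024·x - 2048·x^2) + (48 + 704·x + 3072·x^2 + 4096·x^3)·Dx + (-14 - 64·x - 128·x^2)·Dx^2 + (3 + 44·x + 192·x^2 + 256·x^3)·Dx^3  (order 3).
h: a_k = -1, 6, 2, -76/3, 10, -164/15, …
ICs: h(0) = -1, h′(0) = 6, h′′(0) = 4.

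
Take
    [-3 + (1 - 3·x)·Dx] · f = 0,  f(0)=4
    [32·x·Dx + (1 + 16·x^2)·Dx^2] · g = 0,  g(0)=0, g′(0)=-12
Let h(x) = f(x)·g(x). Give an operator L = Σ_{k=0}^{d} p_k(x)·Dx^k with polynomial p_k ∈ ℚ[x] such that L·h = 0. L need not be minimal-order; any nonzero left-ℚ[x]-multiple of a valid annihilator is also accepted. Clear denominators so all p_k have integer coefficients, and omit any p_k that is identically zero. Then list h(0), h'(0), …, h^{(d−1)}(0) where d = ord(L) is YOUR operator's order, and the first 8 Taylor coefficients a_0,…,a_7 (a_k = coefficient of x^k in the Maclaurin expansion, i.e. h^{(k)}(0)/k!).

L = 96·x + (6 - 32·x + 192·x^2)·Dx + (-1 + 3·x - 16·x^2 + 48·x^3)·Dx^2  (order 2).
h: a_k = 0, -48, -144, -176, -528, -20208/5, -60624/5, -290064/35, …
ICs: h(0) = 0, h′(0) = -48.

f: a_k = 4, 12, 36, 108, 324, 972, 2916, 8748, …
g: a_k = 0, -12, 0, 64, 0, -3072/5, 0, 49152/7, …
Product ⇒ symmetric product L₀, ord ≤ 2.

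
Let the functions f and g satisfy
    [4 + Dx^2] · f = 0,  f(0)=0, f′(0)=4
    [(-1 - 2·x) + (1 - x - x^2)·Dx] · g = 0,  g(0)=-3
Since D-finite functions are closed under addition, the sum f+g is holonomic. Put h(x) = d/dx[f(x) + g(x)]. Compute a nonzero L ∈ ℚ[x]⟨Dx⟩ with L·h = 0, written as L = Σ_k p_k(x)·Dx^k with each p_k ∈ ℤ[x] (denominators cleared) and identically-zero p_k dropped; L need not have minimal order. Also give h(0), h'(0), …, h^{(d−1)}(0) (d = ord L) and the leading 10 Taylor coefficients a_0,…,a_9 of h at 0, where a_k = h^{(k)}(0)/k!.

f: a_k = 0, 4, 0, -8/3, 0, 8/15, 0, -16/315, 0, 8/2835, …
g: a_k = -3, -3, -6, -9, -15, -24, -39, -63, -102, -165, …
Weyl lclm of L_f,L_g ⇒ L₀ (ord ≤ 3).
h₀' ⇒ L via d/dx closure of L₀.
L = (272 + 704·x + 880·x^2 + 400·x^3 + 320·x^4 + 144·x^5 + 48·x^6) + (-44 - 52·x + 108·x^2 + 80·x^3 + 40·x^4 + 72·x^5 + 56·x^6 + 16·x^7)·Dx + (68 + 176·x + 220·x^2 + 100·x^3 + 80·x^4 + 36·x^5 + 12·x^6)·Dx^2 + (-11 - 13·x + 27·x^2 + 20·x^3 + 10·x^4 + 18·x^5 + 14·x^6 + 4·x^7)·Dx^3  (order 3).
h: a_k = 1, -12, -35, -60, -352/3, -234, -19861/45, -816, -467767/315, -2670, …
ICs: h(0) = 1, h′(0) = -12, h′′(0) = -70.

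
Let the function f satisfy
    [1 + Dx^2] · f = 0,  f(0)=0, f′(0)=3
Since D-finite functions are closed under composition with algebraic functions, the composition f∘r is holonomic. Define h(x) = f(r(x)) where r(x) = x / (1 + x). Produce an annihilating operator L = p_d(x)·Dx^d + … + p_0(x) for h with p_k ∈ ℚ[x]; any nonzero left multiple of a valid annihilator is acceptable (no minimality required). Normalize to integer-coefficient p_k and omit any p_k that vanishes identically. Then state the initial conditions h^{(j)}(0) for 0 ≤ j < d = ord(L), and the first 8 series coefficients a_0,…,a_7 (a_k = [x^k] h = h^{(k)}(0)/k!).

L = 1 + (2 + 6·x + 6·x^2 + 2·x^3)·Dx + (1 + 4·x + 6·x^2 + 4·x^3 + x^4)·Dx^2  (order 2).
h: a_k = 0, 3, -3, 5/2, -3/2, 1/40, 15/8, -6931/1680, …
ICs: h(0) = 0, h′(0) = 3.

f: a_k = 0, 3, 0, -1/2, 0, 1/40, 0, -1/1680, …
Substitute x→r, Dx→(1/r')Dx; clear ⇒ L₀.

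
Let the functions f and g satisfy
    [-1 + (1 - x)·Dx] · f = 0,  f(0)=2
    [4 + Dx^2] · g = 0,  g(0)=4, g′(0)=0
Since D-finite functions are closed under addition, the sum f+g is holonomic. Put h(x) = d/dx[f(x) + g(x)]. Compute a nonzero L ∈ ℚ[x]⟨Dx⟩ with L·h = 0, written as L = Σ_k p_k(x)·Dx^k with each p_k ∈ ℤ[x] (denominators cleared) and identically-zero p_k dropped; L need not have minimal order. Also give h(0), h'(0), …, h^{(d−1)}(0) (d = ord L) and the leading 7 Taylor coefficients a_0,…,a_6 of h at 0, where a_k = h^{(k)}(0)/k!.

f: a_k = 2, 2, 2, 2, 2, 2, 2, …
g: a_k = 4, 0, -8, 0, 8/3, 0, -16/45, …
Weyl lclm of L_f,L_g ⇒ L₀ (ord ≤ 3).
Differentiate: ansatz ord ≤ ord L₀ ⇒ L.
L = (64 - 32·x + 16·x^2) + (-20 + 36·x - 24·x^2 + 8·x^3)·Dx + (16 - 8·x + 4·x^2)·Dx^2 + (-5 + 9·x - 6·x^2 + 2·x^3)·Dx^3  (order 3).
h: a_k = 2, -12, 6, 56/3, 10, 148/15, 14, …
ICs: h(0) = 2, h′(0) = -12, h′′(0) = 12.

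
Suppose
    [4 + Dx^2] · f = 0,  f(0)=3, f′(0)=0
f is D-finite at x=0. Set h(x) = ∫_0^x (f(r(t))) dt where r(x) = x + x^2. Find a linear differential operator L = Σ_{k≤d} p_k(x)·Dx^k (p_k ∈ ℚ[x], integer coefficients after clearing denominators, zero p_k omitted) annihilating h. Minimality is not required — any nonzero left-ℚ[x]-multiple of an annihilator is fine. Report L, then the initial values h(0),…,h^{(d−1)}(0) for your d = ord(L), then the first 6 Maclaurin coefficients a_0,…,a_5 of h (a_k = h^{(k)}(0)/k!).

f: a_k = 3, 0, -6, 0, 2, 0, …
f∘r: x↦r, Dx↦Dx/r' in L_f ⇒ L₀.
h=∫₀ˣh₀: take L = L₀·Dx.
L = (4 + 24·x + 48·x^2 + 32·x^3)·Dx - 2·Dx^2 + (1 + 2·x)·Dx^3  (order 3).
h: a_k = 0, 3, 0, -2, -3, -4/5, …
ICs: h(0) = 0, h′(0) = 3, h′′(0) = 0.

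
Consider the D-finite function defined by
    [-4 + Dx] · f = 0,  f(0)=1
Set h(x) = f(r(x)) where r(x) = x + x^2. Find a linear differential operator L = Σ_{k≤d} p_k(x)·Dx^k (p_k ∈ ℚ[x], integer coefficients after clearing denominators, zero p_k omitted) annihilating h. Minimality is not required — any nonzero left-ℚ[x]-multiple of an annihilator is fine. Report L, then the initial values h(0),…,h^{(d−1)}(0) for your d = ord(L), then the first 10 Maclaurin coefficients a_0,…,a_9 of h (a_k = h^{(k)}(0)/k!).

f: a_k = 1, 4, 8, 32/3, 32/3, 128/15, 256/45, 1024/315, 512/315, 2048/2835, …
Change of var in L_f (x↦r) gives L₀.
L = (-4 - 8·x) + Dx  (order 1).
h: a_k = 1, 4, 12, 80/3, 152/3, 416/5, 5536/45, 52096/315, 1440/7, 675968/2835, …
ICs: h(0) = 1.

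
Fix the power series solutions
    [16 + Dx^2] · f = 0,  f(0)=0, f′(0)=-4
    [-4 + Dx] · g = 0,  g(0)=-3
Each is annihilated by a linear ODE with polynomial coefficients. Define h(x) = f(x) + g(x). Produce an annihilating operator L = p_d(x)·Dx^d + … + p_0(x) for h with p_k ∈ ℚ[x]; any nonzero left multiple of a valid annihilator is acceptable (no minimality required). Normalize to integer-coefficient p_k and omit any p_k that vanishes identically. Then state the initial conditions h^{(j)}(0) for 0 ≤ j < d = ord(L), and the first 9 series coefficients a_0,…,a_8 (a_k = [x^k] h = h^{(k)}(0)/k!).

f: a_k = 0, -4, 0, 32/3, 0, -128/15, 0, 1024/315, 0, …
g: a_k = -3, -12, -24, -32, -32, -128/5, -256/15, -1024/105, -512/105, …
L₀ := lclm(L_f,L_g); ord L₀ ≤ 2+1.
L = -64 + 16·Dx - 4·Dx^2 + Dx^3  (order 3).
h: a_k = -3, -16, -24, -64/3, -32, -512/15, -256/15, -2048/315, -512/105, …
ICs: h(0) = -3, h′(0) = -16, h′′(0) = -48.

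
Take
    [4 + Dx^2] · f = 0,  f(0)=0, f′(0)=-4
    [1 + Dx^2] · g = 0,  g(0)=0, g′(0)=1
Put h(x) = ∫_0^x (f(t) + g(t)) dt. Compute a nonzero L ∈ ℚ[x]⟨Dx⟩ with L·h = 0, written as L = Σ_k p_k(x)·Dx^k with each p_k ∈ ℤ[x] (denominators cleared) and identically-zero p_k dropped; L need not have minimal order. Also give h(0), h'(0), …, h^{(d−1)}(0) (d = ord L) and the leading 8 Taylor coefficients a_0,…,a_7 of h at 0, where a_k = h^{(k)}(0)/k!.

f: a_k = 0, -4, 0, 8/3, 0, -8/15, 0, 16/315, …
g: a_k = 0, 1, 0, -1/6, 0, 1/120, 0, -1/5040, …
h₀=f+g: left-lcm gives L₀, ord ≤ 4.
h=∫₀ˣh₀: take L = L₀·Dx.
L = 4·Dx + 5·Dx^3 + Dx^5  (order 5).
h: a_k = 0, 0, -3/2, 0, 5/8, 0, -7/80, 0, …
ICs: h(0) = 0, h′(0) = 0, h′′(0) = -3, h′′′(0) = 0, h′′′′(0) = 15.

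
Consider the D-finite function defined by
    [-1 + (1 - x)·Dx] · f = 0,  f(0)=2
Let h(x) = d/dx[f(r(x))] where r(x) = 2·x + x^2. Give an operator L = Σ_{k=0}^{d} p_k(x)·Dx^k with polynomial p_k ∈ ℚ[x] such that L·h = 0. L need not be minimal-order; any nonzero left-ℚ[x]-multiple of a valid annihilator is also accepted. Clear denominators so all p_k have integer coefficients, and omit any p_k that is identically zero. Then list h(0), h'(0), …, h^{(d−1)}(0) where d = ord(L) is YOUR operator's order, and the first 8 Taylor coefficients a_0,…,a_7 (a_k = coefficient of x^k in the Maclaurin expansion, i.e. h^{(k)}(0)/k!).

L = (5 + 6·x + 3·x^2) + (-1 + x + 3·x^2 + x^3)·Dx  (order 1).
h: a_k = 4, 20, 72, 232, 700, 2028, 5712, 15760, …
ICs: h(0) = 4.

f: a_k = 2, 2, 2, 2, 2, 2, 2, 2, …
h₀=f(r): pull back L_f along r ⇒ L₀.
Differentiate: ansatz ord ≤ ord L₀ ⇒ L.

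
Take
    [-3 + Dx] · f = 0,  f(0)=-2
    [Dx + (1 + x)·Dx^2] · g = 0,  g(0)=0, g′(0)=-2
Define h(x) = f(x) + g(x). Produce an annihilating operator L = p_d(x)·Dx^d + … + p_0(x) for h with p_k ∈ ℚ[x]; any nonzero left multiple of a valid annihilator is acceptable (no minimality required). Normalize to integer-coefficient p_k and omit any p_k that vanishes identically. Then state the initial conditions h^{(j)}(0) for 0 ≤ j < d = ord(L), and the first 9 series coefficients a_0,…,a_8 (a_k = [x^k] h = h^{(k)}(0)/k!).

f: a_k = -2, -6, -9, -9, -27/4, -81/20, -81/40, -243/280, -729/2240, …
g: a_k = 0, -2, 1, -2/3, 1/2, -2/5, 1/3, -2/7, 1/4, …
Weyl lclm of L_f,L_g ⇒ L₀ (ord ≤ 3).
L = (-15 - 9·x)·Dx + (-7 - 18·x - 9·x^2)·Dx^2 + (4 + 7·x + 3·x^2)·Dx^3  (order 3).
h: a_k = -2, -8, -8, -29/3, -25/4, -89/20, -203/120, -323/280, -169/2240, …
ICs: h(0) = -2, h′(0) = -8, h′′(0) = -16.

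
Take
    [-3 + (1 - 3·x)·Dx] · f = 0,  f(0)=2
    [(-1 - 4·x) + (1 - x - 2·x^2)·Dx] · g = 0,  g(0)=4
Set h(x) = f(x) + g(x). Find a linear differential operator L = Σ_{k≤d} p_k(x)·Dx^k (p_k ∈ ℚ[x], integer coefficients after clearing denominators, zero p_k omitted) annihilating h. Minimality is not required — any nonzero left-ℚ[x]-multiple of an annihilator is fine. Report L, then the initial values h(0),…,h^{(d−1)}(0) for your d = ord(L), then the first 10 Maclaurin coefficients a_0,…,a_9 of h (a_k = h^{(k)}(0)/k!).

L = (-36·x + 36·x^2 - 36·x^3) + (6 - 6·x - 30·x^2 + 54·x^3 - 72·x^4)·Dx + (-1 + 6·x - 12·x^2 + 8·x^3 + 9·x^4 - 18·x^5)·Dx^2  (order 2).
h: a_k = 6, 10, 30, 74, 206, 570, 1630, 4714, 13806, 40730, …
ICs: h(0) = 6, h′(0) = 10.

f: a_k = 2, 6, 18, 54, 162, 486, 1458, 4374, 13122, 39366, …
g: a_k = 4, 4, 12, 20, 44, 84, 172, 340, 684, 1364, …
Sum ⇒ L₀ = lclm(L_f,L_g) in ℚ(x)⟨Dx⟩.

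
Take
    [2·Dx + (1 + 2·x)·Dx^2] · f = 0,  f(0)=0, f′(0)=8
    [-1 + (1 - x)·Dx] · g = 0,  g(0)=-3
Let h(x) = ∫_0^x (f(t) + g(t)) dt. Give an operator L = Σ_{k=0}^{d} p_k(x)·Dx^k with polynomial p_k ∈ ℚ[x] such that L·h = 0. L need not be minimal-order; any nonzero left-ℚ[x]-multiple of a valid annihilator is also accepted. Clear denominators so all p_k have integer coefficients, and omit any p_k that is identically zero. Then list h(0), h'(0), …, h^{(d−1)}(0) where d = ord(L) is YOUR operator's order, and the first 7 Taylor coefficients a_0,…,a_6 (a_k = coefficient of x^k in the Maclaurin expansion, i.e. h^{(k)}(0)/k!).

L = (-14 - 4·x)·Dx^2 + (1 - 20·x - 8·x^2)·Dx^3 + (2 + 3·x - 3·x^2 - 2·x^3)·Dx^4  (order 4).
h: a_k = 0, -3, 5/2, -11/3, 23/12, -19/5, 113/30, …
ICs: h(0) = 0, h′(0) = -3, h′′(0) = 5, h′′′(0) = -22.

f: a_k = 0, 8, -8, 32/3, -16, 128/5, -128/3, …
g: a_k = -3, -3, -3, -3, -3, -3, -3, …
Weyl lclm of L_f,L_g ⇒ L₀ (ord ≤ 3).
Integrate: L := L₀·Dx.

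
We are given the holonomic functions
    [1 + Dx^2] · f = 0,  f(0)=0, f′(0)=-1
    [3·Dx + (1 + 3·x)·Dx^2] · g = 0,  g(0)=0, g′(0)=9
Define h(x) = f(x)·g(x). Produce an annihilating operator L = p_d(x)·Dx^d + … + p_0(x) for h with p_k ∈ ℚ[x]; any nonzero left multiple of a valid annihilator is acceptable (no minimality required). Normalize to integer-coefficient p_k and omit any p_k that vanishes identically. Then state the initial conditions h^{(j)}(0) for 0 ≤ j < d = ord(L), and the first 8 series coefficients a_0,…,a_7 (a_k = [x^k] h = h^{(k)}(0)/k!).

L = (-203 - 222·x - 189·x^2 + 432·x^3 + 324·x^4) + (-84 - 108·x + 648·x^2 + 648·x^3)·Dx + (-208 - 228·x - 54·x^2 + 864·x^3 + 648·x^4)·Dx^2 + (-84 - 108·x + 648·x^2 + 648·x^3)·Dx^3 + (-5 - 6·x + 135·x^2 + 432·x^3 + 324·x^4)·Dx^4  (order 4).
h: a_k = 0, 0, -9, 27/2, -51/2, 117/2, -1131/8, 28359/80, …
ICs: h(0) = 0, h′(0) = 0, h′′(0) = -18, h′′′(0) = 81.

f: a_k = 0, -1, 0, 1/6, 0, -1/120, 0, 1/5040, …
g: a_k = 0, 9, -27/2, 27, -243/4, 729/5, -729/2, 6561/7, …
h₀=f·g: eliminate ⇒ L₀, order ≤ 2·2.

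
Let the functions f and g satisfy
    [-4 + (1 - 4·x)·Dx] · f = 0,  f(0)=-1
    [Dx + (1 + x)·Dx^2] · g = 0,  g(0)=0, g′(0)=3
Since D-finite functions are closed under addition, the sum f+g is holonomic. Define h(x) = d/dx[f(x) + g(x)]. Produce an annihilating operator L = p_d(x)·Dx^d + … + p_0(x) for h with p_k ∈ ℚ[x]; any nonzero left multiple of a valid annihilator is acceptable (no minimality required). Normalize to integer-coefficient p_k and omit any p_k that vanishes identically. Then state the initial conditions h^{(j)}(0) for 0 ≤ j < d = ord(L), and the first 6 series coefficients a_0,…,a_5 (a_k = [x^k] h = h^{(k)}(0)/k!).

L = (112 + 32·x) + (94 + 208·x + 64·x^2)·Dx + (-9 + 23·x + 48·x^2 + 16·x^3)·Dx^2  (order 2).
h: a_k = -1, -35, -189, -1027, -5117, -24579, …
ICs: h(0) = -1, h′(0) = -35.

f: a_k = -1, -4, -16, -64, -256, -1024, …
g: a_k = 0, 3, -3/2, 1, -3/4, 3/5, …
f+g: L₀ = lclm(L_f,L_g), ord ≤ 1+2.
h=h₀': d/dx-closure on L₀ ⇒ L.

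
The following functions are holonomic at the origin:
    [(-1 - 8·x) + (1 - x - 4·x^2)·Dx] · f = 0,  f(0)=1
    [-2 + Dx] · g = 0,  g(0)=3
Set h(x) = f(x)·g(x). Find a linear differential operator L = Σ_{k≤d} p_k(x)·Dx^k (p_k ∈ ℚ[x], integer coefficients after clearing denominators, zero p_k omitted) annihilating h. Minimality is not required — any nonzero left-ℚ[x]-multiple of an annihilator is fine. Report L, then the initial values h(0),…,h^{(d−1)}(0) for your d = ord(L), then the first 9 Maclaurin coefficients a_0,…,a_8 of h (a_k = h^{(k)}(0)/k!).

f: a_k = 1, 1, 5, 9, 29, 65, 181, 441, 1165, …
g: a_k = 3, 6, 6, 4, 2, 4/5, 4/15, 8/105, 2/105, …
h₀=f·g: eliminate ⇒ L₀, order ≤ 1·1.
L = (3 + 6·x - 8·x^2) + (-1 + x + 4·x^2)·Dx  (order 1).
h: a_k = 3, 9, 27, 67, 177, 2229/5, 17311/15, 102807/35, 264377/35, …
ICs: h(0) = 3.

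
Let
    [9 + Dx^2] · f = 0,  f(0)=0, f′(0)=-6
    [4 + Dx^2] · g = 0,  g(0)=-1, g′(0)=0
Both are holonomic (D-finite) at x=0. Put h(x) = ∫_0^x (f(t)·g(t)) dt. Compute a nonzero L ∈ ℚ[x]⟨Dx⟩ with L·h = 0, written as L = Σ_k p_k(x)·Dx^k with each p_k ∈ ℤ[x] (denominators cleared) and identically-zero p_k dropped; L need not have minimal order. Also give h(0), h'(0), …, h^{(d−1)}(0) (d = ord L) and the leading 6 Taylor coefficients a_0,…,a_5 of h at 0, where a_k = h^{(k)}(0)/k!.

L = 25·Dx + 26·Dx^3 + Dx^5  (order 5).
h: a_k = 0, 0, 3, 0, -21/4, 0, …
ICs: h(0) = 0, h′(0) = 0, h′′(0) = 6, h′′′(0) = 0, h′′′′(0) = -126.

f: a_k = 0, -6, 0, 9, 0, -81/20, …
g: a_k = -1, 0, 2, 0, -2/3, 0, …
f·g: L₀ = L_f ⊗_s L_g, ord ≤ 2·2.
h=∫h₀ ⇒ L = L₀·Dx.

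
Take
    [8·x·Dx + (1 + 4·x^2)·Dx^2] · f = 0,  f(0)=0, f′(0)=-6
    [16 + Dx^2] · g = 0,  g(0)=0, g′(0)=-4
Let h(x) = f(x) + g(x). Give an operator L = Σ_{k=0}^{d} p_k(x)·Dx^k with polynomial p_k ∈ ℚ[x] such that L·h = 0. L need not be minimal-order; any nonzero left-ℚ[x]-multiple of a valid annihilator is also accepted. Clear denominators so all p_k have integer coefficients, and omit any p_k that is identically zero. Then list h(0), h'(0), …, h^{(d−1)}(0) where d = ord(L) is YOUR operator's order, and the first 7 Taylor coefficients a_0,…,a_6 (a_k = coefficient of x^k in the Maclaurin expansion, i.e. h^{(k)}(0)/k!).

L = (-512·x + 5120·x^3 + 4096·x^5)·Dx + (16 + 512·x^2 + 2304·x^4 + 2048·x^6)·Dx^2 + (-32·x + 320·x^3 + 256·x^5)·Dx^3 + (1 + 32·x^2 + 144·x^4 + 128·x^6)·Dx^4  (order 4).
h: a_k = 0, -10, 0, 56/3, 0, -416/15, 0, …
ICs: h(0) = 0, h′(0) = -10, h′′(0) = 0, h′′′(0) = 112.

f: a_k = 0, -6, 0, 8, 0, -96/5, 0, …
g: a_k = 0, -4, 0, 32/3, 0, -128/15, 0, …
h₀=f+g: left-lcm gives L₀, ord ≤ 4.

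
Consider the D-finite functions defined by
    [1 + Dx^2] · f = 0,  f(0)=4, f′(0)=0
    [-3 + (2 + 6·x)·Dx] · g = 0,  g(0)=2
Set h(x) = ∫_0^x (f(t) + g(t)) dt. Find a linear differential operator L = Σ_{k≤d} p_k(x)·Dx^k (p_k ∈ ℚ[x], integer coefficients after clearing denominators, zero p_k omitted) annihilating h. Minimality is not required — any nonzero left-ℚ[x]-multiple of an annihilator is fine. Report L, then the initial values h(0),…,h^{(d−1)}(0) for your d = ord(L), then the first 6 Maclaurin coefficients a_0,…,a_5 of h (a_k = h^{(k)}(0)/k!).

f: a_k = 4, 0, -2, 0, 1/6, 0, …
g: a_k = 2, 3, -9/4, 27/8, -405/64, 1701/128, …
Weyl lclm of L_f,L_g ⇒ L₀ (ord ≤ 3).
Integrate: L := L₀·Dx.
L = (-93 - 72·x - 108·x^2)·Dx + (-10 + 18·x + 216·x^2 + 216·x^3)·Dx^2 + (-93 - 72·x - 108·x^2)·Dx^3 + (-10 + 18·x + 216·x^2 + 216·x^3)·Dx^4  (order 4).
h: a_k = 0, 6, 3/2, -17/12, 27/32, -1183/960, …
ICs: h(0) = 0, h′(0) = 6, h′′(0) = 3, h′′′(0) = -17/2.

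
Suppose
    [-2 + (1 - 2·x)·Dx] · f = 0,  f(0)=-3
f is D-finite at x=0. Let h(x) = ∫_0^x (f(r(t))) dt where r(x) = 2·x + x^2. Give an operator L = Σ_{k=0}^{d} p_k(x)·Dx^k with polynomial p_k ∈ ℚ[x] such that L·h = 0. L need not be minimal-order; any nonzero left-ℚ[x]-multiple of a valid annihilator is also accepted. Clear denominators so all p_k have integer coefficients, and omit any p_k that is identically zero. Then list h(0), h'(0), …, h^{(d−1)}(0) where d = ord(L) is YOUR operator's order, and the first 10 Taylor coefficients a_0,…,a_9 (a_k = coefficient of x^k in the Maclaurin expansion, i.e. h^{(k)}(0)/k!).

L = (4 + 4·x)·Dx + (-1 + 4·x + 2·x^2)·Dx^2  (order 2).
h: a_k = 0, -3, -6, -18, -60, -1068/5, -792, -21144/7, -11760, -46512, …
ICs: h(0) = 0, h′(0) = -3.

f: a_k = -3, -6, -12, -24, -48, -96, -192, -384, -768, -1536, …
Substitute x→r, Dx→(1/r')Dx; clear ⇒ L₀.
Integrate: L := L₀·Dx.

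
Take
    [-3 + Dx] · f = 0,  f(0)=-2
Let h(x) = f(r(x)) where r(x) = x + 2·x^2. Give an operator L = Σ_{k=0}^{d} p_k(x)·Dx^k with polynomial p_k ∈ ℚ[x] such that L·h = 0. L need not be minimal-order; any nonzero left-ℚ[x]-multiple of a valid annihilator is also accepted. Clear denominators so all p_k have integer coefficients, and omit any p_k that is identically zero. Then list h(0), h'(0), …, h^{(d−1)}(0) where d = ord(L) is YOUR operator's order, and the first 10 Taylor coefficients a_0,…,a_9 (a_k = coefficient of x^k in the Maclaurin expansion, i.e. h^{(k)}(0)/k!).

f: a_k = -2, -6, -9, -9, -27/4, -81/20, -81/40, -243/280, -729/2240, -243/2240, …
L₀ from L_f via x↦r, Dx↦r'^{-1}Dx.
L = (-3 - 12·x) + Dx  (order 1).
h: a_k = -2, -6, -21, -45, -387/4, -3321/20, -11061/40, -112887/280, -253557/448, -232389/320, …
ICs: h(0) = -2.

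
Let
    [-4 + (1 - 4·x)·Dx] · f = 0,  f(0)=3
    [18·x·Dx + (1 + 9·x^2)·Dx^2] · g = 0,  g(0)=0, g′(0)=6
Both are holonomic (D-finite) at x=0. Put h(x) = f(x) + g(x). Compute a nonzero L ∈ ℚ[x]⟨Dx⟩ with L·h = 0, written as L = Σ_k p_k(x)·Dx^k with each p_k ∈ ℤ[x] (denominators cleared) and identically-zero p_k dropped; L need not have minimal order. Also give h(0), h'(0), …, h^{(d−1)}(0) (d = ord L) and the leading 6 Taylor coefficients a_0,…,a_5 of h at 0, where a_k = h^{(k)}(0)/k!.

f: a_k = 3, 12, 48, 192, 768, 3072, …
g: a_k = 0, 6, 0, -18, 0, 486/5, …
L₀ := lclm(L_f,L_g); ord L₀ ≤ 1+2.
L = (-72 + 1152·x + 1944·x^2)·Dx + (57 - 72·x + 765·x^2 + 1944·x^3)·Dx^2 + (-4 + 7·x + 63·x^3 + 324·x^4)·Dx^3  (order 3).
h: a_k = 3, 18, 48, 174, 768, 15846/5, …
ICs: h(0) = 3, h′(0) = 18, h′′(0) = 96.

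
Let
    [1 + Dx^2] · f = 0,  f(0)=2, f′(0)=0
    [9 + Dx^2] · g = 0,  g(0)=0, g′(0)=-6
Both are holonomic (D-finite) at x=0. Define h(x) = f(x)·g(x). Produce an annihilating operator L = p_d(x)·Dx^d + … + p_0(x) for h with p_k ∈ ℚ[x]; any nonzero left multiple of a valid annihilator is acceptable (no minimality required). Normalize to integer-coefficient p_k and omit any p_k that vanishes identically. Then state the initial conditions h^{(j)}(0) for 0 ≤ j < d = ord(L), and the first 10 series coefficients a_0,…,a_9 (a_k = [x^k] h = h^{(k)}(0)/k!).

f: a_k = 2, 0, -1, 0, 1/12, 0, -1/360, 0, 1/20160, 0, …
g: a_k = 0, -6, 0, 9, 0, -81/20, 0, 243/280, 0, -243/2240, …
L₀ := L_f ⊗_s L_g (sym. prod.), ord ≤ 4.
L = 64 + 20·Dx^2 + Dx^4  (order 4).
h: a_k = 0, -12, 0, 24, 0, -88/5, 0, 688/105, 0, -152/105, …
ICs: h(0) = 0, h′(0) = -12, h′′(0) = 0, h′′′(0) = 144.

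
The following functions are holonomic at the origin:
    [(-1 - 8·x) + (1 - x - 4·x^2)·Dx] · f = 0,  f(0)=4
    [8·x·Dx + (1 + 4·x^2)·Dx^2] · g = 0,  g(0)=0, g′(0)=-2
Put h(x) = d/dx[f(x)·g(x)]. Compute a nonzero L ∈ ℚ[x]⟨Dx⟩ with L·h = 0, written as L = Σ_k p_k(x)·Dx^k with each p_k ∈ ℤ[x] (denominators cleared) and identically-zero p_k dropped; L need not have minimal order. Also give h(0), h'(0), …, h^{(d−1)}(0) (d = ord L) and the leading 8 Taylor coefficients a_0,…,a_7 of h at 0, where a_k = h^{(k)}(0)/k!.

L = (14 + 408·x^2 + 384·x^3 + 2304·x^4) + (4 + 34·x + 48·x^2 + 280·x^3 + 384·x^4 + 1536·x^5)·Dx + (-1 - 11·x^2 + 16·x^3 + 20·x^4 + 64·x^5 + 192·x^6)·Dx^2  (order 2).
h: a_k = -8, -16, -88, -736/3, -3064/3, -13488/5, -25064/3, -2513216/105, …
ICs: h(0) = -8, h′(0) = -16.

f: a_k = 4, 4, 20, 36, 116, 260, 724, 1764, …
g: a_k = 0, -2, 0, 8/3, 0, -32/5, 0, 128/7, …
L₀ := L_f ⊗_s L_g (sym. prod.), ord ≤ 2.
h=h₀': d/dx-closure on L₀ ⇒ L.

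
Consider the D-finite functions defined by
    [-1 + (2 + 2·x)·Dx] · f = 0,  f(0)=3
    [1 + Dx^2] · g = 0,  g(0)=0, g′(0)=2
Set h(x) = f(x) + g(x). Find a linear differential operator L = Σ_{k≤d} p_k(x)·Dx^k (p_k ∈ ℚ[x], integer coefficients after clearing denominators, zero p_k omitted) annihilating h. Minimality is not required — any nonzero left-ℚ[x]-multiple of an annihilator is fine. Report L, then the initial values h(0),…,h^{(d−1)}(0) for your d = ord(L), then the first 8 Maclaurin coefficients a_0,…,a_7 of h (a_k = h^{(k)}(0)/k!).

L = (-7 - 8·x - 4·x^2) + (6 + 22·x + 24·x^2 + 8·x^3)·Dx + (-7 - 8·x - 4·x^2)·Dx^2 + (6 + 22·x + 24·x^2 + 8·x^3)·Dx^3  (order 3).
h: a_k = 3, 7/2, -3/8, -7/48, -15/128, 379/3840, -63/1024, 30929/645120, …
ICs: h(0) = 3, h′(0) = 7/2, h′′(0) = -3/4.

f: a_k = 3, 3/2, -3/8, 3/16, -15/128, 21/256, -63/1024, 99/2048, …
g: a_k = 0, 2, 0, -1/3, 0, 1/60, 0, -1/2520, …
Sum ⇒ L₀ = lclm(L_f,L_g) in ℚ(x)⟨Dx⟩.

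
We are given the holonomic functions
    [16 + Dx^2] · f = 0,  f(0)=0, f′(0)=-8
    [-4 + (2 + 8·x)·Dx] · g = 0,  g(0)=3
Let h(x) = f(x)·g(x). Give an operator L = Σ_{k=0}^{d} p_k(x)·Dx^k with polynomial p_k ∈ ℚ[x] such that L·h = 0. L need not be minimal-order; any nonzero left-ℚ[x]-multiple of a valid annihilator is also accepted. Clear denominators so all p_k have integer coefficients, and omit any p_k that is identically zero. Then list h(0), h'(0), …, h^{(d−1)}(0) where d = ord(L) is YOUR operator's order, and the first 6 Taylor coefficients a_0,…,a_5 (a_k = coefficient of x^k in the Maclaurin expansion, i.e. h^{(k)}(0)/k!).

L = (28 + 128·x + 256·x^2) + (-4 - 16·x)·Dx + (1 + 8·x + 16·x^2)·Dx^2  (order 2).
h: a_k = 0, -24, -48, 112, 32, 304/5, …
ICs: h(0) = 0, h′(0) = -24.

f: a_k = 0, -8, 0, 64/3, 0, -256/15, …
g: a_k = 3, 6, -6, 12, -30, 84, …
L₀ := L_f ⊗_s L_g (sym. prod.), ord ≤ 2.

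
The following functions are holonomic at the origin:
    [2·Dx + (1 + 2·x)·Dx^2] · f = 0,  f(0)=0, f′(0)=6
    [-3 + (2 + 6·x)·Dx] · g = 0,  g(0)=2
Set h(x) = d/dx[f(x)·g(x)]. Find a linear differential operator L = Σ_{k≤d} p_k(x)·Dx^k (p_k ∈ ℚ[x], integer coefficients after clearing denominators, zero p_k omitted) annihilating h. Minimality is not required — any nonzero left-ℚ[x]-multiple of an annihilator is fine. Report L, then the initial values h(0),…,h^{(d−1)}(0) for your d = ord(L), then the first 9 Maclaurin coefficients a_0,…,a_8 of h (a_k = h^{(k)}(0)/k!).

f: a_k = 0, 6, -6, 8, -12, 96/5, -32, 384/7, -96, …
g: a_k = 2, 3, -9/4, 27/8, -405/64, 1701/128, -15309/512, 72171/1024, -2814669/16384, …
h₀=f·g: eliminate ⇒ L₀, order ≤ 2·1.
h=h₀': d/dx-closure on L₀ ⇒ L.
L = (39 + 180·x + 108·x^2) + (116 + 756·x + 1512·x^2 + 864·x^3)·Dx + (20 + 184·x + 612·x^2 + 864·x^3 + 432·x^4)·Dx^2  (order 2).
h: a_k = 12, 12, -93/2, 135, -11811/32, 158691/160, -3402537/1280, 16018701/2240, -1110590409/57344, …
ICs: h(0) = 12, h′(0) = 12.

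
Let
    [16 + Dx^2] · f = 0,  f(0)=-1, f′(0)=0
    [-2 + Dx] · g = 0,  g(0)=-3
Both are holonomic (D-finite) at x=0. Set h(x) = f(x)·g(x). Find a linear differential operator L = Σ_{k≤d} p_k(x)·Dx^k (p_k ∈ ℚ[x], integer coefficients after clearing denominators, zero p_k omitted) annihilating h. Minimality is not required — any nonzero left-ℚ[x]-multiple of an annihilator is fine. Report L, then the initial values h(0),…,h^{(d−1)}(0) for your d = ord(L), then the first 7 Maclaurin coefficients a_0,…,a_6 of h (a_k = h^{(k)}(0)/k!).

L = 20 - 4·Dx + Dx^2  (order 2).
h: a_k = 3, 6, -18, -44, -14, 164/5, 156/5, …
ICs: h(0) = 3, h′(0) = 6.

f: a_k = -1, 0, 8, 0, -32/3, 0, 256/45, …
g: a_k = -3, -6, -6, -4, -2, -4/5, -4/15, …
h₀=f·g: eliminate ⇒ L₀, order ≤ 2·1.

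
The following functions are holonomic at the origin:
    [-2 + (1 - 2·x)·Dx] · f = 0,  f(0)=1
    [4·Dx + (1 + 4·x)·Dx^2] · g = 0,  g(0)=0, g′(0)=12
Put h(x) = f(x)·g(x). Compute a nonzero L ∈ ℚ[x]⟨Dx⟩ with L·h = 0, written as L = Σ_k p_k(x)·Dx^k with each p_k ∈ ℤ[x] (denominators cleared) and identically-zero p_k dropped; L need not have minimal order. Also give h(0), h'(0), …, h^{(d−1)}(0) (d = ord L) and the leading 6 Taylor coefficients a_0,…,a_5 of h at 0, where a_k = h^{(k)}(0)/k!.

f: a_k = 1, 2, 4, 8, 16, 32, …
g: a_k = 0, 12, -24, 64, -192, 3072/5, …
h₀=f·g: eliminate ⇒ L₀, order ≤ 1·2.
L = 8 + 24·x·Dx + (-1 - 2·x + 8·x^2)·Dx^2  (order 2).
h: a_k = 0, 12, 0, 64, -64, 2432/5, …
ICs: h(0) = 0, h′(0) = 12.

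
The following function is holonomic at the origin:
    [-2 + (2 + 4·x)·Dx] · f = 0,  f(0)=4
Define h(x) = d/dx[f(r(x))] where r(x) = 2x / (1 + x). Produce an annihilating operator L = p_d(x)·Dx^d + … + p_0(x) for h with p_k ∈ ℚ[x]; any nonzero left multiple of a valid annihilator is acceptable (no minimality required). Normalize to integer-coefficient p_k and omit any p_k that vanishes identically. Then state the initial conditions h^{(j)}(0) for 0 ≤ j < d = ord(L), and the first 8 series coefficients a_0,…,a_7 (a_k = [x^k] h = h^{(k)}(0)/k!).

L = (-4 - 10·x) + (-1 - 6·x - 5·x^2)·Dx  (order 1).
h: a_k = 8, -32, 120, -480, 2040, -9024, 40936, -188800, …
ICs: h(0) = 8.

f: a_k = 4, 4, -2, 2, -5/2, 7/2, -21/4, 33/4, …
L₀ from L_f via x↦r, Dx↦r'^{-1}Dx.
h₀' ⇒ L via d/dx closure of L₀.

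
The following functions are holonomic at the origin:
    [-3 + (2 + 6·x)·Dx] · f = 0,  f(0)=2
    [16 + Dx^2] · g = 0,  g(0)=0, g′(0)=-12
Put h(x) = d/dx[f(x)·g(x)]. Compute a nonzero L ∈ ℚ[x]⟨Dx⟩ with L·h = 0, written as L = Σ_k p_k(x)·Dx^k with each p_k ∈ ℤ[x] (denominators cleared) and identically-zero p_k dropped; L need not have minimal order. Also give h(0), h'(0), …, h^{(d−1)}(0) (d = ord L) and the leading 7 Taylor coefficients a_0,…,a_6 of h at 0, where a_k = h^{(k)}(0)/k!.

f: a_k = 2, 3, -9/4, 27/8, -405/64, 1701/128, -15309/512, …
g: a_k = 0, -12, 0, 32, 0, -128/5, 0, …
f·g: L₀ = L_f ⊗_s L_g, ord ≤ 1·2.
h=h₀': d/dx-closure on L₀ ⇒ L.
L = (9613 + 83712·x + 273024·x^2 + 442368·x^3 + 331776·x^4) + (-444 - 5940·x - 20736·x^2 - 20736·x^3)·Dx + (364 + 3720·x + 14796·x^2 + 27648·x^3 + 20736·x^4)·Dx^2  (order 2).
h: a_k = -24, -72, 273, 222, -3781/16, -61569/80, 3137023/1920, …
ICs: h(0) = -24, h′(0) = -72.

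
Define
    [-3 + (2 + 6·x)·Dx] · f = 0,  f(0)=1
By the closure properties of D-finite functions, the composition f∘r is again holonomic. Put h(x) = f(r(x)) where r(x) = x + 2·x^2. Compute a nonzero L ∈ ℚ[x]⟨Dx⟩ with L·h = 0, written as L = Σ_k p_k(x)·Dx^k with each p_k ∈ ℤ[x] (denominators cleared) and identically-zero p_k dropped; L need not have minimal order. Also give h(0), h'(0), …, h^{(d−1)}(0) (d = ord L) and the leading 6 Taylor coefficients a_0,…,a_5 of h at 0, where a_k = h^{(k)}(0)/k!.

L = (-3 - 12·x) + (2 + 6·x + 12·x^2)·Dx  (order 1).
h: a_k = 1, 3/2, 15/8, -45/16, 315/128, 405/256, …
ICs: h(0) = 1.

f: a_k = 1, 3/2, -9/8, 27/16, -405/128, 1701/256, …
f∘r: x↦r, Dx↦Dx/r' in L_f ⇒ L₀.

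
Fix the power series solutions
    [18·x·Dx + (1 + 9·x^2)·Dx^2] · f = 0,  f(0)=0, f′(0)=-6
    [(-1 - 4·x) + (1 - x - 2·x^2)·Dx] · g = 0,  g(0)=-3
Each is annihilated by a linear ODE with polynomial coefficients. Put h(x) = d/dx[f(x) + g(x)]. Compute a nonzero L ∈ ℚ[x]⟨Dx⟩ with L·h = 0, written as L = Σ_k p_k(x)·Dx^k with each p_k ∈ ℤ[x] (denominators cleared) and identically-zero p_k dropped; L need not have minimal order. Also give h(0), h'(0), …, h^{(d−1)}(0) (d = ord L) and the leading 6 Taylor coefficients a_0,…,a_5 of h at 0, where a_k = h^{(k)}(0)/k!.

L = (18 - 72·x - 918·x^2 - 1872·x^3 - 4608·x^4 - 1296·x^6) + (-8 - 30·x - 278·x^3 - 1788·x^4 - 3216·x^5 - 324·x^6 - 1296·x^7)·Dx + (1 + 4·x + 24·x^2 + 4·x^3 + 103·x^4 - 300·x^5 - 312·x^6 - 108·x^7 - 216·x^8)·Dx^2  (order 2).
h: a_k = -9, -18, 9, -132, -801, -774, …
ICs: h(0) = -9, h′(0) = -18.

f: a_k = 0, -6, 0, 18, 0, -486/5, …
g: a_k = -3, -3, -9, -15, -33, -63, …
h₀=f+g: left-lcm gives L₀, ord ≤ 3.
h₀' ⇒ L via d/dx closure of L₀.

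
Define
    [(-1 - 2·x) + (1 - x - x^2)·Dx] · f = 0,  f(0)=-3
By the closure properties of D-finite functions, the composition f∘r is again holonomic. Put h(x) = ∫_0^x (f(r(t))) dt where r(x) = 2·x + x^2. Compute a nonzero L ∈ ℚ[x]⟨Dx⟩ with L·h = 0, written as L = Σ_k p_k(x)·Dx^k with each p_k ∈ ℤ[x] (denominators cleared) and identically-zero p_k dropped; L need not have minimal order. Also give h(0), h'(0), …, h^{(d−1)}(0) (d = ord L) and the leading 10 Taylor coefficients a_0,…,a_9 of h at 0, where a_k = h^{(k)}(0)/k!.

f: a_k = -3, -3, -6, -9, -15, -24, -39, -63, -102, -165, …
h₀=f(r): pull back L_f along r ⇒ L₀.
Integrate: L := L₀·Dx.
L = (2 + 10·x + 12·x^2 + 4·x^3)·Dx + (-1 + 2·x + 5·x^2 + 4·x^3 + x^4)·Dx^2  (order 2).
h: a_k = 0, -3, -3, -9, -24, -354/5, -217, -4785/7, -2199, -21557/3, …
ICs: h(0) = 0, h′(0) = -3.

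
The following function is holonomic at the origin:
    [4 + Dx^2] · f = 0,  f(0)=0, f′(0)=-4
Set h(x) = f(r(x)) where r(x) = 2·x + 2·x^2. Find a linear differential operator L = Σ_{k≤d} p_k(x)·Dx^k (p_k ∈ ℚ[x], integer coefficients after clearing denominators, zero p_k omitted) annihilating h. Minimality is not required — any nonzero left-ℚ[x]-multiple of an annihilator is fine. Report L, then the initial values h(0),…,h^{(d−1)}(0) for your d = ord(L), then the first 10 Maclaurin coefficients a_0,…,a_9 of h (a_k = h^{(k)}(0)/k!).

f: a_k = 0, -4, 0, 8/3, 0, -8/15, 0, 16/315, 0, -8/2835, …
Substitute x→r, Dx→(1/r')Dx; clear ⇒ L₀.
L = (16 + 96·x + 192·x^2 + 128·x^3) - 2·Dx + (1 + 2·x)·Dx^2  (order 2).
h: a_k = 0, -8, -8, 64/3, 64, 704/15, -64, -51712/315, -5632/45, 141056/2835, …
ICs: h(0) = 0, h′(0) = -8.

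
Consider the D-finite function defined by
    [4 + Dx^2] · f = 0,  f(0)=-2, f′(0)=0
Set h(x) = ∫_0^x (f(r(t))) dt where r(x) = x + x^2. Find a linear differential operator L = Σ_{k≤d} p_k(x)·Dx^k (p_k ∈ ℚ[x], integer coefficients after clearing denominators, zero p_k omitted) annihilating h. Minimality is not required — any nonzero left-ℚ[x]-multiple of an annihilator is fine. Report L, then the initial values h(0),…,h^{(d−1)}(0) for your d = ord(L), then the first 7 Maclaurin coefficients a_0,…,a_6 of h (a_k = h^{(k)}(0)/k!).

f: a_k = -2, 0, 4, 0, -4/3, 0, 8/45, …
Change of var in L_f (x↦r) gives L₀.
h=∫h₀ ⇒ L = L₀·Dx.
L = (4 + 24·x + 48·x^2 + 32·x^3)·Dx - 2·Dx^2 + (1 + 2·x)·Dx^3  (order 3).
h: a_k = 0, -2, 0, 4/3, 2, 8/15, -8/9, …
ICs: h(0) = 0, h′(0) = -2, h′′(0) = 0.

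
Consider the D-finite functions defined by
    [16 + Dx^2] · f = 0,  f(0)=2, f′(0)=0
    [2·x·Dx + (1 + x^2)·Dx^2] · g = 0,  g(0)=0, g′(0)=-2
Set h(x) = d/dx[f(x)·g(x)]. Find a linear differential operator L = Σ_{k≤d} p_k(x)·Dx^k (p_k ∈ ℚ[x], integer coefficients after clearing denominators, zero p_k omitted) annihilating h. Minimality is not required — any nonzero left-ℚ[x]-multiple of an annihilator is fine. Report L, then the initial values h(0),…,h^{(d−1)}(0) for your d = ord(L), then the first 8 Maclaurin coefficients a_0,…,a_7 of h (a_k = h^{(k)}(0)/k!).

L = (32960 + 157056·x^2 + 319424·x^4 + 359424·x^6 + 242688·x^8 + 94208·x^10 + 16384·x^12) + (6752·x + 28736·x^3 + 49120·x^5 + 43520·x^7 + 20480·x^9 + 4096·x^11)·Dx + (3420 + 17320·x^2 + 37356·x^4 + 44272·x^6 + 30848·x^8 + 12032·x^10 + 2048·x^12)·Dx^2 + (422·x + 1796·x^3 + 3070·x^5 + 2720·x^7 + 1280·x^9 + 256·x^11)·Dx^3 + (85 + 469·x^2 + 1087·x^4 + 1363·x^6 + 980·x^8 + 384·x^10 + 64·x^12)·Dx^4  (order 4).
h: a_k = -4, 0, 100, 0, -812/3, 0, 13844/45, 0, …
ICs: h(0) = -4, h′(0) = 0, h′′(0) = 200, h′′′(0) = 0.

f: a_k = 2, 0, -16, 0, 64/3, 0, -512/45, 0, …
g: a_k = 0, -2, 0, 2/3, 0, -2/5, 0, 2/7, …
h₀=f·g: eliminate ⇒ L₀, order ≤ 2·2.
Derive L from L₀ (diff closure).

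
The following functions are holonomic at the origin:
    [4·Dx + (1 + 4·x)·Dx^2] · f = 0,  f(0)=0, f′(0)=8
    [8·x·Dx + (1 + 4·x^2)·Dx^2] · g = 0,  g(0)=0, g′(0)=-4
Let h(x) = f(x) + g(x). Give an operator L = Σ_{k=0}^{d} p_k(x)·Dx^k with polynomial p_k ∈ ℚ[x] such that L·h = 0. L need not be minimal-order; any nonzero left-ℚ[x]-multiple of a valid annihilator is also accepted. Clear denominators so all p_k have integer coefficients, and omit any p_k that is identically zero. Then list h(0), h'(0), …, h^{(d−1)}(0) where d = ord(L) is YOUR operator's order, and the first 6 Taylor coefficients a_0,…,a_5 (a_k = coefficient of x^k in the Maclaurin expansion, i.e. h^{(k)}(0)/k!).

f: a_k = 0, 8, -16, 128/3, -128, 2048/5, …
g: a_k = 0, -4, 0, 16/3, 0, -64/5, …
Sum ⇒ L₀ = lclm(L_f,L_g) in ℚ(x)⟨Dx⟩.
L = (-8 - 96·x + 96·x^2 + 128·x^3)·Dx + (-10 - 16·x - 72·x^2 + 192·x^3 + 256·x^4)·Dx^2 + (-1 - 2·x + 8·x^2 + 8·x^3 + 48·x^4 + 64·x^5)·Dx^3  (order 3).
h: a_k = 0, 4, -16, 48, -128, 1984/5, …
ICs: h(0) = 0, h′(0) = 4, h′′(0) = -32.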